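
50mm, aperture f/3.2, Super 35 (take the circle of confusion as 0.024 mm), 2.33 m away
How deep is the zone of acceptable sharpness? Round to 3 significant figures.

328 mm

Hyperfocal distance H = f²/(N·c) + f = 50²/(3.2 × 0.024) + 50 = 2500/0.0768 + 50 ≈ 32602.1 mm ≈ 32.60 m.
Near limit Dn = s·(H − f)/(H + s − 2f) = 2330 × (32602.1 − 50) / (32602.1 + 2330 − 2 × 50) = 2330 × 32552.1 / 34832.1 ≈ 2177.49 mm.
Far limit Df = s·(H − f)/(H − s) = 2330 × (32602.1 − 50) / (32602.1 − 2330) = 2330 × 32552.1 / 30272.1 ≈ 2505.49 mm.
Depth of field = Df − Dn = 2505.49 − 2177.49 ≈ 328.00 mm.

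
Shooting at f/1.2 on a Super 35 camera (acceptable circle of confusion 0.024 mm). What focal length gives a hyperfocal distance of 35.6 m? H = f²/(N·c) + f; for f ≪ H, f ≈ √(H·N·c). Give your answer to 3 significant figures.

From H = f²/(N·c) + f, with f ≪ H: f ≈ √(H·N·c) = √(35600 × 1.2 × 0.024) = √1025.3 ≈ 32.02 mm.
The +f correction barely moves this — solving exactly, f² + N·c·f − N·c·H = 0 ⇒ f = (−N·c + √((N·c)² + 4·N·c·H))/2 = (−0.0288 + √4101.1)/2 ≈ 32.006 mm, so f ≈ 32.0 mm.

32.0 mm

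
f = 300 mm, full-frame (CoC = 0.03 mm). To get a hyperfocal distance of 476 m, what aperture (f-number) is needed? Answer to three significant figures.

f/6.31

Rearrange H = f²/(N·c) + f for N: N = f² / ((H − f)·c).
N = 300² / ((476000 − 300) × 0.03) = 90000 / 14271 ≈ 6.31.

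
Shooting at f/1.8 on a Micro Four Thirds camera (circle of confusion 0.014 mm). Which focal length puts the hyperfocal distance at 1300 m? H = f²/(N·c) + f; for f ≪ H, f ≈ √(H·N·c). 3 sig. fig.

From H = f²/(N·c) + f, with f ≪ H: f ≈ √(H·N·c) = √(1300000 × 1.8 × 0.014) = √32760 ≈ 181.0 mm.
The +f correction barely moves this — solving exactly, f² + N·c·f − N·c·H = 0 ⇒ f = (−N·c + √((N·c)² + 4·N·c·H))/2 = (−0.0252 + √131040)/2 ≈ 180.98 mm, so f ≈ 181 mm.

181 mm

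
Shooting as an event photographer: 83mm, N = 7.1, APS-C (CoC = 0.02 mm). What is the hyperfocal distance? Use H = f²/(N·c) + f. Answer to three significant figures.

48.6 m

Hyperfocal distance H = f²/(N·c) + f = 83²/(7.1 × 0.02) + 83 = 6889/0.142 + 83 ≈ 48597.1 mm ≈ 48.6 m.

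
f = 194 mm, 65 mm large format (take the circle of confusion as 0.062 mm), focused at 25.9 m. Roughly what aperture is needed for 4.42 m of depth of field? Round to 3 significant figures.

Write h = H − f = f²/(N·c). The thin-lens limits are Dn = s·h/(h + (s−f)) and Df = s·h/(h − (s−f)), so DoF = Df − Dn = 2·s·(s−f)·h / (h² − (s−f)²).
That is a quadratic in h: DoF·h² − 2·s·(s−f)·h − DoF·(s−f)² = 0 ⇒ h = (s−f)·(s + √(s² + DoF²)) / DoF = 25706 × (25900 + √(25900² + 4420²)) / 4420 = 25706 × (25900 + 26274.4) / 4420 ≈ 303438 mm.
Then N = f²/(c·h) = 194² / (0.062 × 303438) = 37636 / 18813 ≈ 2.00.

f/2.00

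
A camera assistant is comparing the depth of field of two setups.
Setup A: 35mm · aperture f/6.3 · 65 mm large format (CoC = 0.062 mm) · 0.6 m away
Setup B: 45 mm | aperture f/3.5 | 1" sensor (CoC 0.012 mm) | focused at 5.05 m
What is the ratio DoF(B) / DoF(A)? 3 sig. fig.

4.74

Setup A: H = 35²/(6.3×0.062) + 35 ≈ 3171.2 mm; DoF = Df − Dn = 731.85 − 508.41 ≈ 223.44 mm.
Setup B: H = 45²/(3.5×0.012) + 45 ≈ 48259.3 mm; DoF = Df − Dn = 5634.9 − 4575.1 ≈ 1059.8 mm.
Ratio = 1059.8 / 223.44 ≈ 4.74.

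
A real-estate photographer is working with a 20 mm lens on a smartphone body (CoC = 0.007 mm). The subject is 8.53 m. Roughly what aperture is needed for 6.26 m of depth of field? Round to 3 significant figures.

Write h = H − f = f²/(N·c). The thin-lens limits are Dn = s·h/(h + (s−f)) and Df = s·h/(h − (s−f)), so DoF = Df − Dn = 2·s·(s−f)·h / (h² − (s−f)²).
That is a quadratic in h: DoF·h² − 2·s·(s−f)·h − DoF·(s−f)² = 0 ⇒ h = (s−f)·(s + √(s² + DoF²)) / DoF = 8510 × (8530 + √(8530² + 6260²)) / 6260 = 8510 × (8530 + 10580.6) / 6260 ≈ 25979 mm.
Then N = f²/(c·h) = 20² / (0.007 × 25979) = 400 / 181.86 ≈ 2.20.

f/2.20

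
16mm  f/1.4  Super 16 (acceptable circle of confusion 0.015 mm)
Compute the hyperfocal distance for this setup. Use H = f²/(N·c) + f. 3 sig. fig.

12.2 m

Hyperfocal distance H = f²/(N·c) + f = 16²/(1.4 × 0.015) + 16 = 256/0.021 + 16 ≈ 12206.5 mm ≈ 12.2 m.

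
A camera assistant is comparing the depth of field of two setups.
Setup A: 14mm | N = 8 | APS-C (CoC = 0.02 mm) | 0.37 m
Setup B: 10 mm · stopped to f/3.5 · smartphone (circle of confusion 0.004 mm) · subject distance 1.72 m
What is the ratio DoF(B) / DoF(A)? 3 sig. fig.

Setup A: H = 14²/(8×0.02) + 14 ≈ 1239.0 mm; DoF = Df − Dn = 521.58 − 286.69 ≈ 234.89 mm.
Setup B: H = 10²/(3.5×0.004) + 10 ≈ 7152.9 mm; DoF = Df − Dn = 2261.37 − 1387.77 ≈ 873.60 mm.
Ratio = 873.60 / 234.89 ≈ 3.72.

3.72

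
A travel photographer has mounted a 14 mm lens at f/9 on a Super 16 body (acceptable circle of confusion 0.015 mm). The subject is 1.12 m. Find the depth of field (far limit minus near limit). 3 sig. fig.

4.07 m

Hyperfocal distance H = f²/(N·c) + f = 14²/(9 × 0.015) + 14 = 196/0.135 + 14 ≈ 1465.9 mm ≈ 1.466 m.
Near limit Dn = s·(H − f)/(H + s − 2f) = 1120 × (1465.9 − 14) / (1465.9 + 1120 − 2 × 14) = 1120 × 1451.9 / 2557.9 ≈ 635.7 mm.
Far limit Df = s·(H − f)/(H − s) = 1120 × (1465.9 − 14) / (1465.9 − 1120) = 1120 × 1451.9 / 345.9 ≈ 4701.6 mm.
Depth of field = Df − Dn = 4701.6 − 635.7 ≈ 4065.9 mm ≈ 4.07 m.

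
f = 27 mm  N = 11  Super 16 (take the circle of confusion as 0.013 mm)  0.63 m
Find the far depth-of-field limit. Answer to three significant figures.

Hyperfocal distance H = f²/(N·c) + f = 27²/(11 × 0.013) + 27 = 729/0.143 + 27 ≈ 5124.9 mm ≈ 5.125 m.
Far limit Df = s·(H − f)/(H − s) = 630 × (5124.9 − 27) / (5124.9 − 630) = 630 × 5097.9 / 4494.9 ≈ 714.52 mm ≈ 0.715 m.

0.715 m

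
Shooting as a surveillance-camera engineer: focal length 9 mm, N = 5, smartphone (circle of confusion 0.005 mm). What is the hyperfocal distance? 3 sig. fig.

Hyperfocal distance H = f²/(N·c) + f = 9²/(5 × 0.005) + 9 = 81/0.025 + 9 ≈ 3249.0 mm ≈ 3.25 m.

3.25 m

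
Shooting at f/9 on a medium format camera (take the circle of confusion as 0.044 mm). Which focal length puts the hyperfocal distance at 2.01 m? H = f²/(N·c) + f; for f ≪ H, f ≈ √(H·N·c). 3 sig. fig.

28.0 mm

From H = f²/(N·c) + f, with f ≪ H: f ≈ √(H·N·c) = √(2010 × 9 × 0.044) = √795.96 ≈ 28.21 mm.
Exact: f² + N·c·f − N·c·H = 0 ⇒ f = (−N·c + √((N·c)² + 4·N·c·H))/2 = (−0.396 + √3184.0)/2 ≈ 28.015 mm ≈ 28.0 mm.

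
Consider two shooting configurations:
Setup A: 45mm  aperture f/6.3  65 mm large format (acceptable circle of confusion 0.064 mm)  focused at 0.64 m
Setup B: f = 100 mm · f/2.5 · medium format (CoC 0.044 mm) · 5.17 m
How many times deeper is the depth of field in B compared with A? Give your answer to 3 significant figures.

Setup A: H = 45²/(6.3×0.064) + 45 ≈ 5067.3 mm; DoF = Df − Dn = 726.01 − 572.21 ≈ 153.80 mm.
Setup B: H = 100²/(2.5×0.044) + 100 ≈ 91009.1 mm; DoF = Df − Dn = 5475.36 − 4896.90 ≈ 578.46 mm.
Ratio = 578.46 / 153.80 ≈ 3.76.

3.76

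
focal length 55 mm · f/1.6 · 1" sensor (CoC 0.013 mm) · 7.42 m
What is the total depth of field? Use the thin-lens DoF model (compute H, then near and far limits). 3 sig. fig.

0.753 m

Hyperfocal distance H = f²/(N·c) + f = 55²/(1.6 × 0.013) + 55 = 3025/0.0208 + 55 ≈ 145487.7 mm ≈ 145.5 m.
Near limit Dn = s·(H − f)/(H + s − 2f) = 7420 × (145487.7 − 55) / (145487.7 + 7420 − 2 × 55) = 7420 × 145432.7 / 152797.7 ≈ 7062.35 mm.
Far limit Df = s·(H − f)/(H − s) = 7420 × (145487.7 − 55) / (145487.7 − 7420) = 7420 × 145432.7 / 138067.7 ≈ 7815.81 mm.
Depth of field = Df − Dn = 7815.81 − 7062.35 ≈ 753.46 mm ≈ 0.753 m.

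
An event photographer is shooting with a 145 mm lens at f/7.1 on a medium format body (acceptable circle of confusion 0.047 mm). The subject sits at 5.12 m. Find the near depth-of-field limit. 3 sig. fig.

Hyperfocal distance H = f²/(N·c) + f = 145²/(7.1 × 0.047) + 145 = 21025/0.3337 + 145 ≈ 63150.7 mm ≈ 63.15 m.
Near limit Dn = s·(H − f)/(H + s − 2f) = 5120 × (63150.7 − 145) / (63150.7 + 5120 − 2 × 145) = 5120 × 63005.7 / 67980.7 ≈ 4745.3 mm ≈ 4.75 m.

4.75 m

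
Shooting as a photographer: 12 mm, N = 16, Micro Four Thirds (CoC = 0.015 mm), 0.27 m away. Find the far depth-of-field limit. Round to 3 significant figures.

474 mm

Hyperfocal distance H = f²/(N·c) + f = 12²/(16 × 0.015) + 12 = 144/0.24 + 12 ≈ 612.0 mm ≈ 0.612 m.
Far limit Df = s·(H − f)/(H − s) = 270 × (612.0 − 12) / (612.0 − 270) = 270 × 600.0 / 342.0 ≈ 473.68 mm.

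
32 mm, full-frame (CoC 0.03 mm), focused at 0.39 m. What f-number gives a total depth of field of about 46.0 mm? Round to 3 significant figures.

Write h = H − f = f²/(N·c). The thin-lens limits are Dn = s·h/(h + (s−f)) and Df = s·h/(h − (s−f)), so DoF = Df − Dn = 2·s·(s−f)·h / (h² − (s−f)²).
That is a quadratic in h: DoF·h² − 2·s·(s−f)·h − DoF·(s−f)² = 0 ⇒ h = (s−f)·(s + √(s² + DoF²)) / DoF = 358 × (390 + √(390² + 46²)) / 46 = 358 × (390 + 392.703) / 46 ≈ 6091.5 mm.
Then N = f²/(c·h) = 32² / (0.03 × 6091.5) = 1024 / 182.74 ≈ 5.60.

f/5.60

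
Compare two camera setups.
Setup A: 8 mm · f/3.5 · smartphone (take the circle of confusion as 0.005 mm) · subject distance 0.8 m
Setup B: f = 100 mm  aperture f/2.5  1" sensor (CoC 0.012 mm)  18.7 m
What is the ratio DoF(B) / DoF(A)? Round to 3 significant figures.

Setup A: H = 8²/(3.5×0.005) + 8 ≈ 3665.1 mm; DoF = Df − Dn = 1021.14 − 657.59 ≈ 363.55 mm.
Setup B: H = 100²/(2.5×0.012) + 100 ≈ 333433.3 mm; DoF = Df − Dn = 19805.1 − 17711.7 ≈ 2093.4 mm.
Ratio = 2093.4 / 363.55 ≈ 5.76.

5.76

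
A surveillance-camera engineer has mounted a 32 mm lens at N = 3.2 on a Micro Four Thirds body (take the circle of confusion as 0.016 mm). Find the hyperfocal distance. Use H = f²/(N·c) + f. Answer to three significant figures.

20.0 m

Hyperfocal distance H = f²/(N·c) + f = 32²/(3.2 × 0.016) + 32 = 1024/0.0512 + 32 ≈ 20032.0 mm ≈ 20.0 m.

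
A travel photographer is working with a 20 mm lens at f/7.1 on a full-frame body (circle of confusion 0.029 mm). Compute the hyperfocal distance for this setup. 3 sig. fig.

Hyperfocal distance H = f²/(N·c) + f = 20²/(7.1 × 0.029) + 20 = 400/0.2059 + 20 ≈ 1962.7 mm ≈ 1.96 m.

1.96 m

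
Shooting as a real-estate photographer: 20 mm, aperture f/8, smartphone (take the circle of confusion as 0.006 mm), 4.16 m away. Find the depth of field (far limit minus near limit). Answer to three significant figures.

5.49 m

Hyperfocal distance H = f²/(N·c) + f = 20²/(8 × 0.006) + 20 = 400/0.048 + 20 ≈ 8353.3 mm ≈ 8.353 m.
Near limit Dn = s·(H − f)/(H + s − 2f) = 4160 × (8353.3 − 20) / (8353.3 + 4160 − 2 × 20) = 4160 × 8333.3 / 12473.3 ≈ 2779.3 mm.
Far limit Df = s·(H − f)/(H − s) = 4160 × (8353.3 − 20) / (8353.3 − 4160) = 4160 × 8333.3 / 4193.3 ≈ 8267.1 mm.
Depth of field = Df − Dn = 8267.1 − 2779.3 ≈ 5487.8 mm ≈ 5.49 m.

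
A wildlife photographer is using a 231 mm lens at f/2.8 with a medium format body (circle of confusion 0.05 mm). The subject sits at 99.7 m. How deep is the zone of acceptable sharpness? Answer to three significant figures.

55.8 m

Hyperfocal distance H = f²/(N·c) + f = 231²/(2.8 × 0.05) + 231 = 53361/0.14 + 231 ≈ 381381.0 mm ≈ 381.4 m.
Near limit Dn = s·(H − f)/(H + s − 2f) = 99700 × (381381.0 − 231) / (381381.0 + 99700 − 2 × 231) = 99700 × 381150.0 / 480619.0 ≈ 79066 mm.
Far limit Df = s·(H − f)/(H − s) = 99700 × (381381.0 − 231) / (381381.0 − 99700) = 99700 × 381150.0 / 281681.0 ≈ 134907 mm.
Depth of field = Df − Dn = 134907 − 79066 ≈ 55841 mm ≈ 55.8 m.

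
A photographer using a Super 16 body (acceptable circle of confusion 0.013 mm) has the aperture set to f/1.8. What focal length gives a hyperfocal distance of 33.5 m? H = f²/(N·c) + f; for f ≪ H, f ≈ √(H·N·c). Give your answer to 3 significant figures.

From H = f²/(N·c) + f, with f ≪ H: f ≈ √(H·N·c) = √(33500 × 1.8 × 0.013) = √783.90 ≈ 28.00 mm.
The +f correction barely moves this — solving exactly, f² + N·c·f − N·c·H = 0 ⇒ f = (−N·c + √((N·c)² + 4·N·c·H))/2 = (−0.0234 + √3135.6)/2 ≈ 27.987 mm, so f ≈ 28.0 mm.

28.0 mm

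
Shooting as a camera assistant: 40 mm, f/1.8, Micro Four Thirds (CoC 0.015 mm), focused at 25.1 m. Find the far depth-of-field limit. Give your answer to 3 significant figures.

43.5 m

Hyperfocal distance H = f²/(N·c) + f = 40²/(1.8 × 0.015) + 40 = 1600/0.027 + 40 ≈ 59299.3 mm ≈ 59.30 m.
Far limit Df = s·(H − f)/(H − s) = 25100 × (59299.3 − 40) / (59299.3 − 25100) = 25100 × 59259.3 / 34199.3 ≈ 43492 mm ≈ 43.5 m.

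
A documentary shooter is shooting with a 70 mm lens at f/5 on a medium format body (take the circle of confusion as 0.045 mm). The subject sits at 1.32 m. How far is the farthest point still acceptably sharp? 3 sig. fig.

1.40 m

Hyperfocal distance H = f²/(N·c) + f = 70²/(5 × 0.045) + 70 = 4900/0.225 + 70 ≈ 21847.8 mm ≈ 21.85 m.
Far limit Df = s·(H − f)/(H − s) = 1320 × (21847.8 − 70) / (21847.8 − 1320) = 1320 × 21777.8 / 20527.8 ≈ 1400.4 mm ≈ 1.40 m.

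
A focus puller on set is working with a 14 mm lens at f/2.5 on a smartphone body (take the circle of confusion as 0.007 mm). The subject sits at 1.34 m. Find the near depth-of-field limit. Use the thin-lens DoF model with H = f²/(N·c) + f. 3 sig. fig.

Hyperfocal distance H = f²/(N·c) + f = 14²/(2.5 × 0.007) + 14 = 196/0.0175 + 14 ≈ 11214.0 mm ≈ 11.21 m.
Near limit Dn = s·(H − f)/(H + s − 2f) = 1340 × (11214.0 − 14) / (11214.0 + 1340 − 2 × 14) = 1340 × 11200.0 / 12526.0 ≈ 1198.1 mm ≈ 1.20 m.

1.20 m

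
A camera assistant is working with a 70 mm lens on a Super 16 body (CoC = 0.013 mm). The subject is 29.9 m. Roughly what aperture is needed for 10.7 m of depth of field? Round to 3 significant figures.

f/2.19

Write h = H − f = f²/(N·c). The thin-lens limits are Dn = s·h/(h + (s−f)) and Df = s·h/(h − (s−f)), so DoF = Df − Dn = 2·s·(s−f)·h / (h² − (s−f)²).
That is a quadratic in h: DoF·h² − 2·s·(s−f)·h − DoF·(s−f)² = 0 ⇒ h = (s−f)·(s + √(s² + DoF²)) / DoF = 29830 × (29900 + √(29900² + 10700²)) / 10700 = 29830 × (29900 + 31756.9) / 10700 ≈ 171890 mm.
Then N = f²/(c·h) = 70² / (0.013 × 171890) = 4900 / 2234.6 ≈ 2.19.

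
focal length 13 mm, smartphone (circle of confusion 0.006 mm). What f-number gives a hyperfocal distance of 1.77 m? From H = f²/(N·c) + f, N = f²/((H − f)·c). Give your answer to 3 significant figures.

f/16

Rearrange H = f²/(N·c) + f for N: N = f² / ((H − f)·c).
N = 13² / ((1770 − 13) × 0.006) = 169 / 10.54 ≈ 16.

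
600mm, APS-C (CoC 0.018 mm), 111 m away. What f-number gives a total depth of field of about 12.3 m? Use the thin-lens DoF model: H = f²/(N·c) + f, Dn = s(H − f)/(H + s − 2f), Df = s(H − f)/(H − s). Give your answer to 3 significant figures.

f/10

Write h = H − f = f²/(N·c). The thin-lens limits are Dn = s·h/(h + (s−f)) and Df = s·h/(h − (s−f)), so DoF = Df − Dn = 2·s·(s−f)·h / (h² − (s−f)²).
That is a quadratic in h: DoF·h² − 2·s·(s−f)·h − DoF·(s−f)² = 0 ⇒ h = (s−f)·(s + √(s² + DoF²)) / DoF = 110400 × (111000 + √(111000² + 12300²)) / 12300 = 110400 × (111000 + 111679) / 12300 ≈ 1998683 mm.
Then N = f²/(c·h) = 600² / (0.018 × 1998683) = 360000 / 35976 ≈ 10.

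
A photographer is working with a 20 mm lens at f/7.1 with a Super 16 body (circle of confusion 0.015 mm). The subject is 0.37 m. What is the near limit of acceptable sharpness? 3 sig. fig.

Hyperfocal distance H = f²/(N·c) + f = 20²/(7.1 × 0.015) + 20 = 400/0.1065 + 20 ≈ 3775.9 mm ≈ 3.776 m.
Near limit Dn = s·(H − f)/(H + s − 2f) = 370 × (3775.9 − 20) / (3775.9 + 370 − 2 × 20) = 370 × 3755.9 / 4105.9 ≈ 338.46 mm.

338 mm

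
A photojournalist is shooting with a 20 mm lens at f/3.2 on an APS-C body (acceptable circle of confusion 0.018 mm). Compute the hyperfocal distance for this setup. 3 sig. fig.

Hyperfocal distance H = f²/(N·c) + f = 20²/(3.2 × 0.018) + 20 = 400/0.0576 + 20 ≈ 6964.4 mm ≈ 6.96 m.

6.96 m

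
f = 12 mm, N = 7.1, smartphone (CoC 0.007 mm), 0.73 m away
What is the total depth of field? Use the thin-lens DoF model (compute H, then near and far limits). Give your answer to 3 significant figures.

Hyperfocal distance H = f²/(N·c) + f = 12²/(7.1 × 0.007) + 12 = 144/0.0497 + 12 ≈ 2909.4 mm ≈ 2.909 m.
Near limit Dn = s·(H − f)/(H + s − 2f) = 730 × (2909.4 − 12) / (2909.4 + 730 − 2 × 12) = 730 × 2897.4 / 3615.4 ≈ 585.03 mm.
Far limit Df = s·(H − f)/(H − s) = 730 × (2909.4 − 12) / (2909.4 − 730) = 730 × 2897.4 / 2179.4 ≈ 970.50 mm.
Depth of field = Df − Dn = 970.50 − 585.03 ≈ 385.47 mm.

385 mm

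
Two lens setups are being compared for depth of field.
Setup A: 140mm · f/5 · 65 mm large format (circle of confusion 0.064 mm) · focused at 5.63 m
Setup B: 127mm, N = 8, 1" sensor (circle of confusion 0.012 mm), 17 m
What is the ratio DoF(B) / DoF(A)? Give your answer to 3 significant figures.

3.39

Setup A: H = 140²/(5×0.064) + 140 ≈ 61390.0 mm; DoF = Df − Dn = 6184.3 − 5166.9 ≈ 1017.4 mm.
Setup B: H = 127²/(8×0.012) + 127 ≈ 168137.4 mm; DoF = Df − Dn = 18897.9 − 15448.5 ≈ 3449.4 mm.
Ratio = 3449.4 / 1017.4 ≈ 3.39.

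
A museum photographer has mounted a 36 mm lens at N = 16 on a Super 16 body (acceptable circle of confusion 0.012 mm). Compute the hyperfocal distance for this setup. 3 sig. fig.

6.79 m

Hyperfocal distance H = f²/(N·c) + f = 36²/(16 × 0.012) + 36 = 1296/0.192 + 36 ≈ 6786.0 mm ≈ 6.79 m.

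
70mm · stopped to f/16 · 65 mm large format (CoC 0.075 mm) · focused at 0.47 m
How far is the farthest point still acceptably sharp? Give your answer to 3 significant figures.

0.521 m

Hyperfocal distance H = f²/(N·c) + f = 70²/(16 × 0.075) + 70 = 4900/1.2 + 70 ≈ 4153.3 mm ≈ 4.153 m.
Far limit Df = s·(H − f)/(H − s) = 470 × (4153.3 − 70) / (4153.3 − 470) = 470 × 4083.3 / 3683.3 ≈ 521.04 mm ≈ 0.521 m.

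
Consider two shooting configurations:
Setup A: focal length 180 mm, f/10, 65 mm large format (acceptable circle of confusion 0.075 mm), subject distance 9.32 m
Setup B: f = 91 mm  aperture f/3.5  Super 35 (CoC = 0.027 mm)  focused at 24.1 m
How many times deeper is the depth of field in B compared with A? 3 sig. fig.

Setup A: H = 180²/(10×0.075) + 180 ≈ 43380.0 mm; DoF = Df − Dn = 11821.0 − 7692.5 ≈ 4128.5 mm.
Setup B: H = 91²/(3.5×0.027) + 91 ≈ 87720.6 mm; DoF = Df − Dn = 33195 − 18917 ≈ 14278 mm.
Ratio = 14278 / 4128.5 ≈ 3.46.

3.46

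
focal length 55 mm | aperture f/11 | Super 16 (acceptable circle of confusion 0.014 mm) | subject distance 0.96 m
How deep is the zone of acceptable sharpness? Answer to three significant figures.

88.6 mm

Hyperfocal distance H = f²/(N·c) + f = 55²/(11 × 0.014) + 55 = 3025/0.154 + 55 ≈ 19697.9 mm ≈ 19.70 m.
Near limit Dn = s·(H − f)/(H + s − 2f) = 960 × (19697.9 − 55) / (19697.9 + 960 − 2 × 55) = 960 × 19642.9 / 20547.9 ≈ 917.718 mm.
Far limit Df = s·(H − f)/(H − s) = 960 × (19697.9 − 55) / (19697.9 − 960) = 960 × 19642.9 / 18737.9 ≈ 1006.366 mm.
Depth of field = Df − Dn = 1006.366 − 917.718 ≈ 88.648 mm.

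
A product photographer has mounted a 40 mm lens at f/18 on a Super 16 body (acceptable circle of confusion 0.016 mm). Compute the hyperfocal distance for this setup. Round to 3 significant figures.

5.60 m

Hyperfocal distance H = f²/(N·c) + f = 40²/(18 × 0.016) + 40 = 1600/0.288 + 40 ≈ 5595.6 mm ≈ 5.60 m.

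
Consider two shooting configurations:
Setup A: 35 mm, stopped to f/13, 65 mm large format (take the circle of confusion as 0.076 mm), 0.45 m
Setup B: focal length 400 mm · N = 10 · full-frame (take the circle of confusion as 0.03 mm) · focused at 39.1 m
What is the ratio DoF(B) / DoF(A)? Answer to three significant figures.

Setup A: H = 35²/(13×0.076) + 35 ≈ 1274.9 mm; DoF = Df − Dn = 676.40 − 337.15 ≈ 339.25 mm.
Setup B: H = 400²/(10×0.03) + 400 ≈ 533733.3 mm; DoF = Df − Dn = 42159.2 − 36454.8 ≈ 5704.4 mm.
Ratio = 5704.4 / 339.25 ≈ 16.8.

16.8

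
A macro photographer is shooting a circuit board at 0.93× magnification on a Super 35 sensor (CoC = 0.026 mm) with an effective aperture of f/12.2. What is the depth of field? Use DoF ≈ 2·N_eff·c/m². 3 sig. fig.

0.733 mm

At magnification m, DoF ≈ 2·N_eff·c/m² = 2 × 12.2 × 0.026 / 0.93² = 0.6344 / 0.8649 ≈ 0.733 mm.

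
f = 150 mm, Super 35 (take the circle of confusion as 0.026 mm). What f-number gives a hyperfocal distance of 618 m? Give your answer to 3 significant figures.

Rearrange H = f²/(N·c) + f for N: N = f² / ((H − f)·c).
N = 150² / ((618000 − 150) × 0.026) = 22500 / 16064 ≈ 1.40.

f/1.40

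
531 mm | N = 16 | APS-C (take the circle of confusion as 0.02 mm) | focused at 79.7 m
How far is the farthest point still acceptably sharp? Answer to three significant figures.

Hyperfocal distance H = f²/(N·c) + f = 531²/(16 × 0.02) + 531 = 281961/0.32 + 531 ≈ 881659.1 mm ≈ 881.7 m.
Far limit Df = s·(H − f)/(H − s) = 79700 × (881659.1 − 531) / (881659.1 − 79700) = 79700 × 881128.1 / 801959.1 ≈ 87568 mm ≈ 87.6 m.

87.6 m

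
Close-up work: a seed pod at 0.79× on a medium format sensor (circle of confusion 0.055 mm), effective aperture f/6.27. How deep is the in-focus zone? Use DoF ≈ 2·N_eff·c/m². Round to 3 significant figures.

At magnification m, DoF ≈ 2·N_eff·c/m² = 2 × 6.27 × 0.055 / 0.79² = 0.6897 / 0.6241 ≈ 1.11 mm.

1.11 mm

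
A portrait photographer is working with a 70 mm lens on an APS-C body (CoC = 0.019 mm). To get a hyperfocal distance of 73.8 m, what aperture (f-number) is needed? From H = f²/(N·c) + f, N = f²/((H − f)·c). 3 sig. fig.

Rearrange H = f²/(N·c) + f for N: N = f² / ((H − f)·c).
N = 70² / ((73800 − 70) × 0.019) = 4900 / 1401 ≈ 3.50.

f/3.50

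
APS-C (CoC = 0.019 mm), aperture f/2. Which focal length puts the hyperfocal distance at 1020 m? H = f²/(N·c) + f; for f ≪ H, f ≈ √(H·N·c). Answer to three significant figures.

197 mm

From H = f²/(N·c) + f, with f ≪ H: f ≈ √(H·N·c) = √(1020000 × 2 × 0.019) = √38760 ≈ 196.9 mm.
The +f correction barely moves this — solving exactly, f² + N·c·f − N·c·H = 0 ⇒ f = (−N·c + √((N·c)² + 4·N·c·H))/2 = (−0.038 + √155040)/2 ≈ 196.86 mm, so f ≈ 197 mm.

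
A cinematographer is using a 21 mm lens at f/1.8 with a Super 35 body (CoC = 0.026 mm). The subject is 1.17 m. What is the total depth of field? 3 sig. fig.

Hyperfocal distance H = f²/(N·c) + f = 21²/(1.8 × 0.026) + 21 = 441/0.0468 + 21 ≈ 9444.1 mm ≈ 9.444 m.
Near limit Dn = s·(H − f)/(H + s − 2f) = 1170 × (9444.1 − 21) / (9444.1 + 1170 − 2 × 21) = 1170 × 9423.1 / 10572.1 ≈ 1042.84 mm.
Far limit Df = s·(H − f)/(H − s) = 1170 × (9444.1 − 21) / (9444.1 − 1170) = 1170 × 9423.1 / 8274.1 ≈ 1332.47 mm.
Depth of field = Df − Dn = 1332.47 − 1042.84 ≈ 289.63 mm.

290 mm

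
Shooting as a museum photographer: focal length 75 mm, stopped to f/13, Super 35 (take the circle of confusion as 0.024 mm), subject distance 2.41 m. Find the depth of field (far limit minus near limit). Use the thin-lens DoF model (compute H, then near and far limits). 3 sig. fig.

0.635 m

Hyperfocal distance H = f²/(N·c) + f = 75²/(13 × 0.024) + 75 = 5625/0.312 + 75 ≈ 18103.8 mm ≈ 18.10 m.
Near limit Dn = s·(H − f)/(H + s − 2f) = 2410 × (18103.8 − 75) / (18103.8 + 2410 − 2 × 75) = 2410 × 18028.8 / 20363.8 ≈ 2133.66 mm.
Far limit Df = s·(H − f)/(H − s) = 2410 × (18103.8 − 75) / (18103.8 − 2410) = 2410 × 18028.8 / 15693.8 ≈ 2768.57 mm.
Depth of field = Df − Dn = 2768.57 − 2133.66 ≈ 634.91 mm ≈ 0.635 m.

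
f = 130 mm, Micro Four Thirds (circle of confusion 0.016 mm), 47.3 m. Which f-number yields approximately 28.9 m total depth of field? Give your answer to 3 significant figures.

Write h = H − f = f²/(N·c). The thin-lens limits are Dn = s·h/(h + (s−f)) and Df = s·h/(h − (s−f)), so DoF = Df − Dn = 2·s·(s−f)·h / (h² − (s−f)²).
That is a quadratic in h: DoF·h² − 2·s·(s−f)·h − DoF·(s−f)² = 0 ⇒ h = (s−f)·(s + √(s² + DoF²)) / DoF = 47170 × (47300 + √(47300² + 28900²)) / 28900 = 47170 × (47300 + 55430.1) / 28900 ≈ 167674 mm.
Then N = f²/(c·h) = 130² / (0.016 × 167674) = 16900 / 2682.8 ≈ 6.30.

f/6.30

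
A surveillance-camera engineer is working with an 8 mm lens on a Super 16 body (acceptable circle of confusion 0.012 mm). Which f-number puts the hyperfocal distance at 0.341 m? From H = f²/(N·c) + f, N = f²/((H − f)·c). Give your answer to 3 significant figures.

Rearrange H = f²/(N·c) + f for N: N = f² / ((H − f)·c).
N = 8² / ((341 − 8) × 0.012) = 64 / 3.996 ≈ 16.

f/16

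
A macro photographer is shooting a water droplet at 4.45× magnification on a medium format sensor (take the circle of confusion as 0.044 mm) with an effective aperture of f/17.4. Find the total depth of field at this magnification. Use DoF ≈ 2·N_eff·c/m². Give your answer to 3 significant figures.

At magnification m, DoF ≈ 2·N_eff·c/m² = 2 × 17.4 × 0.044 / 4.45² = 1.531 / 19.8 ≈ 0.0773 mm.

0.0773 mm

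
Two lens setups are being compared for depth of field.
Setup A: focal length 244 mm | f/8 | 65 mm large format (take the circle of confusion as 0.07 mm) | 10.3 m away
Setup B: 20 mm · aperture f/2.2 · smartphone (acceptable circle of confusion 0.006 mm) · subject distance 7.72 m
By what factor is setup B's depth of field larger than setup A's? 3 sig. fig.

Setup A: H = 244²/(8×0.07) + 244 ≈ 106558.3 mm; DoF = Df − Dn = 11376.0 − 9409.9 ≈ 1966.1 mm.
Setup B: H = 20²/(2.2×0.006) + 20 ≈ 30323.0 mm; DoF = Df − Dn = 10349.9 − 6155.8 ≈ 4194.1 mm.
Ratio = 4194.1 / 1966.1 ≈ 2.13.

2.13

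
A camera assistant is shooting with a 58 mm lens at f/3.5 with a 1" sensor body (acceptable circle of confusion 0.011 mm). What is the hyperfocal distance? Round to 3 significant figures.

87.4 m

Hyperfocal distance H = f²/(N·c) + f = 58²/(3.5 × 0.011) + 58 = 3364/0.0385 + 58 ≈ 87434.6 mm ≈ 87.4 m.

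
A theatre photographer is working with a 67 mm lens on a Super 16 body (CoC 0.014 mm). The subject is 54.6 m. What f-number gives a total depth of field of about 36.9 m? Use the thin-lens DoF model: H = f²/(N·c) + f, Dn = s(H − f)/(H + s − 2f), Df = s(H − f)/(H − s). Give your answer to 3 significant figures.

Write h = H − f = f²/(N·c). The thin-lens limits are Dn = s·h/(h + (s−f)) and Df = s·h/(h − (s−f)), so DoF = Df − Dn = 2·s·(s−f)·h / (h² − (s−f)²).
That is a quadratic in h: DoF·h² − 2·s·(s−f)·h − DoF·(s−f)² = 0 ⇒ h = (s−f)·(s + √(s² + DoF²)) / DoF = 54533 × (54600 + √(54600² + 36900²)) / 36900 = 54533 × (54600 + 65899.7) / 36900 ≈ 178082 mm.
Then N = f²/(c·h) = 67² / (0.014 × 178082) = 4489 / 2493.1 ≈ 1.80.

f/1.80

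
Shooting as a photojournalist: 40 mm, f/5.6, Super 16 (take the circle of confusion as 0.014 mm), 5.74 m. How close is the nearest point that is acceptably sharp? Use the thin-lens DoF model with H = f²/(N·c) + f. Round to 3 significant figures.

Hyperfocal distance H = f²/(N·c) + f = 40²/(5.6 × 0.014) + 40 = 1600/0.0784 + 40 ≈ 20448.2 mm ≈ 20.45 m.
Near limit Dn = s·(H − f)/(H + s − 2f) = 5740 × (20448.2 − 40) / (20448.2 + 5740 − 2 × 40) = 5740 × 20408.2 / 26108.2 ≈ 4486.8 mm ≈ 4.49 m.

4.49 m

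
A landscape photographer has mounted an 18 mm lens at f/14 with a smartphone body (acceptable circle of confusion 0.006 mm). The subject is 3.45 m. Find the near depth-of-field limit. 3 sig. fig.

1.83 m

Hyperfocal distance H = f²/(N·c) + f = 18²/(14 × 0.006) + 18 = 324/0.084 + 18 ≈ 3875.1 mm ≈ 3.875 m.
Near limit Dn = s·(H − f)/(H + s − 2f) = 3450 × (3875.1 − 18) / (3875.1 + 3450 − 2 × 18) = 3450 × 3857.1 / 7289.1 ≈ 1825.6 mm ≈ 1.83 m.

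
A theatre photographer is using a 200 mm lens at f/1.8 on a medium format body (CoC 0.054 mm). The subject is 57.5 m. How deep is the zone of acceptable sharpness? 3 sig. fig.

Hyperfocal distance H = f²/(N·c) + f = 200²/(1.8 × 0.054) + 200 = 40000/0.0972 + 200 ≈ 411722.6 mm ≈ 411.7 m.
Near limit Dn = s·(H − f)/(H + s − 2f) = 57500 × (411722.6 − 200) / (411722.6 + 57500 − 2 × 200) = 57500 × 411522.6 / 468822.6 ≈ 50472 mm.
Far limit Df = s·(H − f)/(H − s) = 57500 × (411722.6 − 200) / (411722.6 − 57500) = 57500 × 411522.6 / 354222.6 ≈ 66801 mm.
Depth of field = Df − Dn = 66801 − 50472 ≈ 16329 mm ≈ 16.3 m.

16.3 m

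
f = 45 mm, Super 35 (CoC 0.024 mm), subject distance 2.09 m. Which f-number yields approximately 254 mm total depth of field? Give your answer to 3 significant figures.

f/2.50

Write h = H − f = f²/(N·c). The thin-lens limits are Dn = s·h/(h + (s−f)) and Df = s·h/(h − (s−f)), so DoF = Df − Dn = 2·s·(s−f)·h / (h² − (s−f)²).
That is a quadratic in h: DoF·h² − 2·s·(s−f)·h − DoF·(s−f)² = 0 ⇒ h = (s−f)·(s + √(s² + DoF²)) / DoF = 2045 × (2090 + √(2090² + 254²)) / 254 = 2045 × (2090 + 2105.38) / 254 ≈ 33778 mm.
Then N = f²/(c·h) = 45² / (0.024 × 33778) = 2025 / 810.67 ≈ 2.50.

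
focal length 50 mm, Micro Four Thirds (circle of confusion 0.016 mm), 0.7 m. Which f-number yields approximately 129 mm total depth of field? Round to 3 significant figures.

Write h = H − f = f²/(N·c). The thin-lens limits are Dn = s·h/(h + (s−f)) and Df = s·h/(h − (s−f)), so DoF = Df − Dn = 2·s·(s−f)·h / (h² − (s−f)²).
That is a quadratic in h: DoF·h² − 2·s·(s−f)·h − DoF·(s−f)² = 0 ⇒ h = (s−f)·(s + √(s² + DoF²)) / DoF = 650 × (700 + √(700² + 129²)) / 129 = 650 × (700 + 711.787) / 129 ≈ 7113.7 mm.
Then N = f²/(c·h) = 50² / (0.016 × 7113.7) = 2500 / 113.82 ≈ 22.

f/22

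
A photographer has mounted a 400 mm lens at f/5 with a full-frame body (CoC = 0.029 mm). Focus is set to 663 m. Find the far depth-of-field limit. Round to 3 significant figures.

1660 m

Hyperfocal distance H = f²/(N·c) + f = 400²/(5 × 0.029) + 400 = 160000/0.145 + 400 ≈ 1103848.3 mm ≈ 1104 m.
Far limit Df = s·(H − f)/(H − s) = 663000 × (1103848.3 − 400) / (1103848.3 − 663000) = 663000 × 1103448.3 / 440848.3 ≈ 1659497 mm ≈ 1660 m.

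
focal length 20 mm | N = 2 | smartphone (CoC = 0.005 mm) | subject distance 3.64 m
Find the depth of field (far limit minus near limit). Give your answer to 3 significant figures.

0.664 m

Hyperfocal distance H = f²/(N·c) + f = 20²/(2 × 0.005) + 20 = 400/0.01 + 20 ≈ 40020.0 mm ≈ 40.02 m.
Near limit Dn = s·(H − f)/(H + s − 2f) = 3640 × (40020.0 − 20) / (40020.0 + 3640 − 2 × 20) = 3640 × 40000.0 / 43620.0 ≈ 3337.92 mm.
Far limit Df = s·(H − f)/(H − s) = 3640 × (40020.0 − 20) / (40020.0 − 3640) = 3640 × 40000.0 / 36380.0 ≈ 4002.20 mm.
Depth of field = Df − Dn = 4002.20 − 3337.92 ≈ 664.28 mm ≈ 0.664 m.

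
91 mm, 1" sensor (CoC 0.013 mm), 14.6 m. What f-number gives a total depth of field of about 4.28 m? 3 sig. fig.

Write h = H − f = f²/(N·c). The thin-lens limits are Dn = s·h/(h + (s−f)) and Df = s·h/(h − (s−f)), so DoF = Df − Dn = 2·s·(s−f)·h / (h² − (s−f)²).
That is a quadratic in h: DoF·h² − 2·s·(s−f)·h − DoF·(s−f)² = 0 ⇒ h = (s−f)·(s + √(s² + DoF²)) / DoF = 14509 × (14600 + √(14600² + 4280²)) / 4280 = 14509 × (14600 + 15214.4) / 4280 ≈ 101069 mm.
Then N = f²/(c·h) = 91² / (0.013 × 101069) = 8281 / 1313.9 ≈ 6.30.

f/6.30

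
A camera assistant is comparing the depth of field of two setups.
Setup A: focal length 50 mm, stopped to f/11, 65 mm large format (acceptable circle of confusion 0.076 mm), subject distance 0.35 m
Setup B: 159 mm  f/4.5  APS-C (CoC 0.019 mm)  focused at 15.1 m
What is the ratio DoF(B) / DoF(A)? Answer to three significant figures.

Setup A: H = 50²/(11×0.076) + 50 ≈ 3040.4 mm; DoF = Df − Dn = 389.027 − 318.089 ≈ 70.938 mm.
Setup B: H = 159²/(4.5×0.019) + 159 ≈ 295843.2 mm; DoF = Df − Dn = 15903.6 − 14373.7 ≈ 1529.9 mm.
Ratio = 1529.9 / 70.938 ≈ 21.6.

21.6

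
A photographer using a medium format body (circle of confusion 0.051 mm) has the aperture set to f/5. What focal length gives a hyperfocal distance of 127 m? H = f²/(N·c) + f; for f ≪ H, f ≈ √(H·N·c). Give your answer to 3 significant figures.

180 mm

From H = f²/(N·c) + f, with f ≪ H: f ≈ √(H·N·c) = √(127000 × 5 × 0.051) = √32385 ≈ 180.0 mm.
The +f correction barely moves this — solving exactly, f² + N·c·f − N·c·H = 0 ⇒ f = (−N·c + √((N·c)² + 4·N·c·H))/2 = (−0.255 + √129540)/2 ≈ 179.83 mm, so f ≈ 180 mm.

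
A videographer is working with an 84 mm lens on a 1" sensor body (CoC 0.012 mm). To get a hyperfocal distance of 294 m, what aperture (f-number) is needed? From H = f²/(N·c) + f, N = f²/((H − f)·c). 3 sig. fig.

Rearrange H = f²/(N·c) + f for N: N = f² / ((H − f)·c).
N = 84² / ((294000 − 84) × 0.012) = 7056 / 3527 ≈ 2.00.

f/2.00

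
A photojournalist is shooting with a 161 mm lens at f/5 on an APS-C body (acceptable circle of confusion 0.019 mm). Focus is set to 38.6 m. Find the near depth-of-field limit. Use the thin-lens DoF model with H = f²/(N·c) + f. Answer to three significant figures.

33.8 m

Hyperfocal distance H = f²/(N·c) + f = 161²/(5 × 0.019) + 161 = 25921/0.095 + 161 ≈ 273013.6 mm ≈ 273.0 m.
Near limit Dn = s·(H − f)/(H + s − 2f) = 38600 × (273013.6 − 161) / (273013.6 + 38600 − 2 × 161) = 38600 × 272852.6 / 311291.6 ≈ 33834 mm ≈ 33.8 m.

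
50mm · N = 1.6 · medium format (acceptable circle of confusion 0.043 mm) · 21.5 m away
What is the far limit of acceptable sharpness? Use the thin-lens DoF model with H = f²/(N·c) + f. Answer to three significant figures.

Hyperfocal distance H = f²/(N·c) + f = 50²/(1.6 × 0.043) + 50 = 2500/0.0688 + 50 ≈ 36387.2 mm ≈ 36.39 m.
Far limit Df = s·(H − f)/(H − s) = 21500 × (36387.2 − 50) / (36387.2 − 21500) = 21500 × 36337.2 / 14887.2 ≈ 52478 mm ≈ 52.5 m.

52.5 m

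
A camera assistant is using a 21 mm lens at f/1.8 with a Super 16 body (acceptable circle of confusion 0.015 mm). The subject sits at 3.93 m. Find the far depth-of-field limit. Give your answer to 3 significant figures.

Hyperfocal distance H = f²/(N·c) + f = 21²/(1.8 × 0.015) + 21 = 441/0.027 + 21 ≈ 16354.3 mm ≈ 16.35 m.
Far limit Df = s·(H − f)/(H − s) = 3930 × (16354.3 − 21) / (16354.3 − 3930) = 3930 × 16333.3 / 12424.3 ≈ 5166.5 mm ≈ 5.17 m.

5.17 m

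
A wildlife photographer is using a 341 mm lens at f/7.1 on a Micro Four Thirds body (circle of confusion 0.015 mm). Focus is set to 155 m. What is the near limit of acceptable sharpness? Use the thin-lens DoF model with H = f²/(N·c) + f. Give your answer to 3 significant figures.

Hyperfocal distance H = f²/(N·c) + f = 341²/(7.1 × 0.015) + 341 = 116281/0.1065 + 341 ≈ 1092181.4 mm ≈ 1092 m.
Near limit Dn = s·(H − f)/(H + s − 2f) = 155000 × (1092181.4 − 341) / (1092181.4 + 155000 − 2 × 341) = 155000 × 1091840.4 / 1246499.4 ≈ 135768 mm ≈ 136 m.

136 m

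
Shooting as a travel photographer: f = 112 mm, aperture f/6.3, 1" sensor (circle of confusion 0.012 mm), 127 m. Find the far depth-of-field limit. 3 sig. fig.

540 m

Hyperfocal distance H = f²/(N·c) + f = 112²/(6.3 × 0.012) + 112 = 12544/0.0756 + 112 ≈ 166037.9 mm ≈ 166.0 m.
Far limit Df = s·(H − f)/(H − s) = 127000 × (166037.9 − 112) / (166037.9 − 127000) = 127000 × 165925.9 / 39037.9 ≈ 539798 mm ≈ 540 m.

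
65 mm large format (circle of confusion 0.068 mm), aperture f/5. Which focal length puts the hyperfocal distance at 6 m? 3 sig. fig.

45.0 mm

From H = f²/(N·c) + f, with f ≪ H: f ≈ √(H·N·c) = √(6000 × 5 × 0.068) = √2040.0 ≈ 45.17 mm.
Exact: f² + N·c·f − N·c·H = 0 ⇒ f = (−N·c + √((N·c)² + 4·N·c·H))/2 = (−0.34 + √8160.1)/2 ≈ 44.997 mm ≈ 45.0 mm.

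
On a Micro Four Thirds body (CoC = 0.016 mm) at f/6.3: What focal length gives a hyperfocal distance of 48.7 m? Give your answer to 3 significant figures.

70.0 mm

From H = f²/(N·c) + f, with f ≪ H: f ≈ √(H·N·c) = √(48700 × 6.3 × 0.016) = √4909.0 ≈ 70.06 mm.
Exact: f² + N·c·f − N·c·H = 0 ⇒ f = (−N·c + √((N·c)² + 4·N·c·H))/2 = (−0.1008 + √19636)/2 ≈ 70.014 mm ≈ 70.0 mm.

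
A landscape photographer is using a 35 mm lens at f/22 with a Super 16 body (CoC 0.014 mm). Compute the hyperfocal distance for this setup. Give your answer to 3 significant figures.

4.01 m

Hyperfocal distance H = f²/(N·c) + f = 35²/(22 × 0.014) + 35 = 1225/0.308 + 35 ≈ 4012.3 mm ≈ 4.01 m.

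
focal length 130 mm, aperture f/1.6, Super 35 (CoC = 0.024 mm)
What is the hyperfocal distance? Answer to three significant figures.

Hyperfocal distance H = f²/(N·c) + f = 130²/(1.6 × 0.024) + 130 = 16900/0.0384 + 130 ≈ 440234.2 mm ≈ 440 m.

440 m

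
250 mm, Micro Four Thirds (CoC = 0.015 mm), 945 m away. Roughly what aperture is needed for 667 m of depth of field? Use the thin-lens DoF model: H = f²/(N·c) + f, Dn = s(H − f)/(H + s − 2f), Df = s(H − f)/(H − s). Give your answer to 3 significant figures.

Write h = H − f = f²/(N·c). The thin-lens limits are Dn = s·h/(h + (s−f)) and Df = s·h/(h − (s−f)), so DoF = Df − Dn = 2·s·(s−f)·h / (h² − (s−f)²).
That is a quadratic in h: DoF·h² − 2·s·(s−f)·h − DoF·(s−f)² = 0 ⇒ h = (s−f)·(s + √(s² + DoF²)) / DoF = 944750 × (945000 + √(945000² + 667000²)) / 667000 = 944750 × (945000 + 1156682) / 667000 ≈ 2976858 mm.
Then N = f²/(c·h) = 250² / (0.015 × 2976858) = 62500 / 44653 ≈ 1.40.

f/1.40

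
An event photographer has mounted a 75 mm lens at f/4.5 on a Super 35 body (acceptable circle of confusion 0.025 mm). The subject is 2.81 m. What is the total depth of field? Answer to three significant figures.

308 mm

Hyperfocal distance H = f²/(N·c) + f = 75²/(4.5 × 0.025) + 75 = 5625/0.1125 + 75 ≈ 50075.0 mm ≈ 50.08 m.
Near limit Dn = s·(H − f)/(H + s − 2f) = 2810 × (50075.0 − 75) / (50075.0 + 2810 − 2 × 75) = 2810 × 50000.0 / 52735.0 ≈ 2664.26 mm.
Far limit Df = s·(H − f)/(H − s) = 2810 × (50075.0 − 75) / (50075.0 − 2810) = 2810 × 50000.0 / 47265.0 ≈ 2972.60 mm.
Depth of field = Df − Dn = 2972.60 − 2664.26 ≈ 308.34 mm.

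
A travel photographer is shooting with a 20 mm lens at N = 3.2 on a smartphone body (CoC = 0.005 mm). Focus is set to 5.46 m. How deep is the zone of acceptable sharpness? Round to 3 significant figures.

2.49 m

Hyperfocal distance H = f²/(N·c) + f = 20²/(3.2 × 0.005) + 20 = 400/0.016 + 20 ≈ 25020.0 mm ≈ 25.02 m.
Near limit Dn = s·(H − f)/(H + s − 2f) = 5460 × (25020.0 − 20) / (25020.0 + 5460 − 2 × 20) = 5460 × 25000.0 / 30440.0 ≈ 4484.2 mm.
Far limit Df = s·(H − f)/(H − s) = 5460 × (25020.0 − 20) / (25020.0 − 5460) = 5460 × 25000.0 / 19560.0 ≈ 6978.5 mm.
Depth of field = Df − Dn = 6978.5 − 4484.2 ≈ 2494.3 mm ≈ 2.49 m.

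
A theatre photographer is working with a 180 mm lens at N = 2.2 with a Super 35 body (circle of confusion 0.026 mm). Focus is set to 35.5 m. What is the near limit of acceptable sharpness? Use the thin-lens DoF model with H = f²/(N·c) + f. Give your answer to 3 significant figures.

Hyperfocal distance H = f²/(N·c) + f = 180²/(2.2 × 0.026) + 180 = 32400/0.0572 + 180 ≈ 566613.6 mm ≈ 566.6 m.
Near limit Dn = s·(H − f)/(H + s − 2f) = 35500 × (566613.6 − 180) / (566613.6 + 35500 − 2 × 180) = 35500 × 566433.6 / 601753.6 ≈ 33416 mm ≈ 33.4 m.

33.4 m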